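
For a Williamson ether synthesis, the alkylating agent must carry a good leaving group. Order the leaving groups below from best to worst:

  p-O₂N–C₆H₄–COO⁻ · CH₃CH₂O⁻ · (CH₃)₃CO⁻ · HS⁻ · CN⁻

A good leaving group is a weak base: the lower the pKₐ of its conjugate acid, the more readily it departs.
p-O₂N–C₆H₄–COO⁻: pKₐ(p-nitrobenzoic acid) ≈ 3.4
HS⁻: pKₐ(H₂S) ≈ 7 — larger and more polarisable than the oxygen analogue
CN⁻: pKₐ(HCN) ≈ 9.2
CH₃CH₂O⁻: pKₐ(CH₃CH₂OH) ≈ 16
(CH₃)₃CO⁻: pKₐ(t-BuOH) ≈ 18

p-O₂N–C₆H₄–COO⁻ > HS⁻ > CN⁻ > CH₃CH₂O⁻ > (CH₃)₃CO⁻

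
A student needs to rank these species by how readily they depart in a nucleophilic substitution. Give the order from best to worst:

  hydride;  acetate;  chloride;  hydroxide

chloride > acetate > hydroxide > hydride

Rank by basicity of the departing species: weakest base leaves most easily.
chloride: pKₐ(HCl) ≈ -7
acetate: pKₐ(CH₃COOH) ≈ 4.8
hydroxide: pKₐ(H₂O) ≈ 15.7
hydride: pKₐ(H₂) ≈ 36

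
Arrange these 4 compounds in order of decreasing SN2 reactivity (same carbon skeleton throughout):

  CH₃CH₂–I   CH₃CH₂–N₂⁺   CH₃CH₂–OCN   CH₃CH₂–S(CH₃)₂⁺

CH₃CH₂–N₂⁺ > CH₃CH₂–I > CH₃CH₂–S(CH₃)₂⁺ > CH₃CH₂–OCN

Same R in every case — rank the leaving groups.
Leaving-group ability tracks the stability of the departed species; conjugate-acid pKₐ is the usual yardstick (lower pKₐ → better LG).
CH₃CH₂–N₂⁺ loses N₂: no meaningful conjugate acid; N₂ departs as an exceptionally stable neutral molecule
CH₃CH₂–I loses I⁻: pKₐ(HI) ≈ -10
CH₃CH₂–S(CH₃)₂⁺ loses SR'₂: pKₐ(R'₂SH⁺) ≈ -7
CH₃CH₂–OCN loses NCO⁻: pKₐ(HOCN) ≈ 3.5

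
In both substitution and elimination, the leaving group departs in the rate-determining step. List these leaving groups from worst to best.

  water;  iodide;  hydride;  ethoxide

hydride < ethoxide < water < iodide

iodide: pKₐ(HI) ≈ -10
water: pKₐ(H₃O⁺) ≈ -1.7
ethoxide: pKₐ(CH₃CH₂OH) ≈ 16
hydride: pKₐ(H₂) ≈ 36
Reversing gives the worst-to-best order requested.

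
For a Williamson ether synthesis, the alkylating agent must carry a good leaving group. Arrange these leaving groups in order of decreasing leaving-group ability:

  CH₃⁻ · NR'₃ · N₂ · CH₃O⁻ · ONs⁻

Rank by basicity of the departing species: weakest base leaves most easily.
N₂: no meaningful conjugate acid; N₂ departs as an exceptionally stable neutral molecule
ONs⁻: pKₐ(p-O₂NC₆H₄SO₃H) ≈ -3.5 — p-nitro group further stabilises the sulfonate
NR'₃: pKₐ(R'₃NH⁺) ≈ 10.7
CH₃O⁻: pKₐ(CH₃OH) ≈ 15.5 — strong base; alkoxides do not leave unassisted
CH₃⁻: pKₐ(CH₄) ≈ 48 — unstabilised carbanion; the worst conceivable leaving group

N₂ > ONs⁻ > NR'₃ > CH₃O⁻ > CH₃⁻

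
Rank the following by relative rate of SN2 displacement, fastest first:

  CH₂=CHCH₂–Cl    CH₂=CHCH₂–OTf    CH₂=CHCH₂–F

The skeletons are identical, so relative rate is governed entirely by leaving-group ability.
The more stable X⁻ (or X) is on its own — i.e. the weaker a base it is — the better a leaving group it makes.
CH₂=CHCH₂–OTf loses OTf⁻: pKₐ(CF₃SO₃H (triflic acid)) ≈ -14
CH₂=CHCH₂–Cl loses Cl⁻: pKₐ(HCl) ≈ -7
CH₂=CHCH₂–F loses F⁻: pKₐ(HF) ≈ 3.2

CH₂=CHCH₂–OTf > CH₂=CHCH₂–Cl > CH₂=CHCH₂–F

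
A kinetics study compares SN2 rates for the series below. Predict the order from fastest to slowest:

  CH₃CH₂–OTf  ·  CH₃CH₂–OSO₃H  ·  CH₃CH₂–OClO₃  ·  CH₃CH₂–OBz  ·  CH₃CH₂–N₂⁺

Identical carbon frameworks mean the comparison reduces to leaving-group quality.
The more stable X⁻ (or X) is on its own — i.e. the weaker a base it is — the better a leaving group it makes.
CH₃CH₂–N₂⁺ loses N₂: no meaningful conjugate acid; N₂ departs as an exceptionally stable neutral molecule
CH₃CH₂–OTf loses OTf⁻: pKₐ(CF₃SO₃H (triflic acid)) ≈ -14
CH₃CH₂–OClO₃ loses ClO₄⁻: pKₐ(HClO₄) ≈ -10
CH₃CH₂–OSO₃H loses HSO₄⁻: pKₐ(H₂SO₄) ≈ -3
CH₃CH₂–OBz loses PhCOO⁻: pKₐ(C₆H₅COOH) ≈ 4.2

CH₃CH₂–N₂⁺ > CH₃CH₂–OTf > CH₃CH₂–OClO₃ > CH₃CH₂–OSO₃H > CH₃CH₂–OBz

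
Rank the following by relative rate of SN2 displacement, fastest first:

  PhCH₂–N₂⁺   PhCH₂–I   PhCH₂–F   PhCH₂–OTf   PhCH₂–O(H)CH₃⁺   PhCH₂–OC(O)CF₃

PhCH₂–N₂⁺ > PhCH₂–OTf > PhCH₂–I > PhCH₂–O(H)CH₃⁺ > PhCH₂–OC(O)CF₃ > PhCH₂–F

The skeletons are identical, so relative rate is governed entirely by leaving-group ability.
Leaving-group ability tracks the stability of the departed species; conjugate-acid pKₐ is the usual yardstick (lower pKₐ → better LG).
PhCH₂–N₂⁺ loses N₂: no meaningful conjugate acid; N₂ departs as an exceptionally stable neutral molecule
PhCH₂–OTf loses OTf⁻: pKₐ(CF₃SO₃H (triflic acid)) ≈ -14
PhCH₂–I loses I⁻: pKₐ(HI) ≈ -10
PhCH₂–O(H)CH₃⁺ loses R'OH: pKₐ(R'OH₂⁺) ≈ -2.4
PhCH₂–OC(O)CF₃ loses CF₃COO⁻: pKₐ(CF₃COOH) ≈ 0.2
PhCH₂–F loses F⁻: pKₐ(HF) ≈ 3.2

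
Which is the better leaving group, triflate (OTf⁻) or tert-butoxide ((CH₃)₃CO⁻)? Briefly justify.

triflate (OTf⁻) is the better leaving group.
pKₐ(CF₃SO₃H (triflic acid)) ≈ -14 versus pKₐ(t-BuOH) ≈ 18: triflate (OTf⁻) is the much weaker base.
Charge spread over three oxygens and a CF₃ group; the premier leaving group in synthesis.

triflate (OTf⁻)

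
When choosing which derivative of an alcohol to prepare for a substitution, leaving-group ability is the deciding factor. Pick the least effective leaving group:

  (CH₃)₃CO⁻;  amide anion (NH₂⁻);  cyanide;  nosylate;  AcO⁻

Leaving-group ability tracks the stability of the departed species; conjugate-acid pKₐ is the usual yardstick (lower pKₐ → better LG).
nosylate: pKₐ(p-O₂NC₆H₄SO₃H) ≈ -3.5
AcO⁻: pKₐ(CH₃COOH) ≈ 4.8
cyanide: pKₐ(HCN) ≈ 9.2
(CH₃)₃CO⁻: pKₐ(t-BuOH) ≈ 18
amide anion (NH₂⁻): pKₐ(NH₃) ≈ 38

amide anion (NH₂⁻)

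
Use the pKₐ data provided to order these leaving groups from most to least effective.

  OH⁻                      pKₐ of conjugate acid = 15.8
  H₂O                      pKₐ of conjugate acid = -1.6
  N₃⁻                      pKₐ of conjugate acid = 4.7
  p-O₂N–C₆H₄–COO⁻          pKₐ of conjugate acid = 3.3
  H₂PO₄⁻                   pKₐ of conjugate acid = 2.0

H₂O > H₂PO₄⁻ > p-O₂N–C₆H₄–COO⁻ > N₃⁻ > OH⁻

Lower conjugate-acid pKₐ ⇒ weaker base ⇒ better leaving group.
Sorting by the given values: H₂O (-1.6), H₂PO₄⁻ (2.0), p-O₂N–C₆H₄–COO⁻ (3.3), N₃⁻ (4.7), OH⁻ (15.8).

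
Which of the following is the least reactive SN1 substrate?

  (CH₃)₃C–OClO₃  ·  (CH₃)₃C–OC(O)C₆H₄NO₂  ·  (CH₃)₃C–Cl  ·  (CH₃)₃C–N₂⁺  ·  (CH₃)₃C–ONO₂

(CH₃)₃C–OC(O)C₆H₄NO₂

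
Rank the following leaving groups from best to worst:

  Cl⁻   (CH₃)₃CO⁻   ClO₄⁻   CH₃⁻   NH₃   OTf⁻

OTf⁻ > ClO₄⁻ > Cl⁻ > NH₃ > (CH₃)₃CO⁻ > CH₃⁻

Rank by basicity of the departing species: weakest base leaves most easily.
OTf⁻: pKₐ(CF₃SO₃H (triflic acid)) ≈ -14 — charge spread over three oxygens and a CF₃ group; the premier leaving group in synthesis
ClO₄⁻: pKₐ(HClO₄) ≈ -10
Cl⁻: pKₐ(HCl) ≈ -7
NH₃: pKₐ(NH₄⁺) ≈ 9.2
(CH₃)₃CO⁻: pKₐ(t-BuOH) ≈ 18 — bulky, strongly basic alkoxide
CH₃⁻: pKₐ(CH₄) ≈ 48 — unstabilised carbanion; the worst conceivable leaving group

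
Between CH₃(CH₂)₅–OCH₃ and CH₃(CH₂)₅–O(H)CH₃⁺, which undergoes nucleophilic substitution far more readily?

From CH₃(CH₂)₅–OCH₃ the departing group would be CH₃O⁻ (pKₐ(CH₃OH) ≈ 15.5). Strong base; alkoxides do not leave unassisted.
From CH₃(CH₂)₅–O(H)CH₃⁺ the leaving group is R'OH (pKₐ(R'OH₂⁺) ≈ -2.4). Neutral; leaves from a protonated ether (an oxonium ion, R–O(H)R'⁺).
(In practice CH₃(CH₂)₅–O(H)CH₃⁺ is made from CH₃(CH₂)₅–OCH₃ by protonation with concentrated HI, allowing neutral methanol, rather than methoxide, to depart.)

CH₃(CH₂)₅–O(H)CH₃⁺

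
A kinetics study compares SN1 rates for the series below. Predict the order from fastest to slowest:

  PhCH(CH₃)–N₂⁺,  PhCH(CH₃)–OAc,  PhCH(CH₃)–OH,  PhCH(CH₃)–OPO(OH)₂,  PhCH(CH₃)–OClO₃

PhCH(CH₃)–N₂⁺ > PhCH(CH₃)–OClO₃ > PhCH(CH₃)–OPO(OH)₂ > PhCH(CH₃)–OAc > PhCH(CH₃)–OH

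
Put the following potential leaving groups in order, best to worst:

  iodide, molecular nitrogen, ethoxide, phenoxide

molecular nitrogen > iodide > phenoxide > ethoxide

molecular nitrogen: no meaningful conjugate acid; N₂ departs as an exceptionally stable neutral molecule
iodide: pKₐ(HI) ≈ -10
phenoxide: pKₐ(C₆H₅OH (phenol)) ≈ 10
ethoxide: pKₐ(CH₃CH₂OH) ≈ 16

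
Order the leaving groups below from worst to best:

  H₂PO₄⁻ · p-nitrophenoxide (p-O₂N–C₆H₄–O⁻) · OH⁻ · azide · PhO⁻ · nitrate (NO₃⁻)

nitrate (NO₃⁻): pKₐ(HNO₃) ≈ -1.3
H₂PO₄⁻: pKₐ(H₃PO₄) ≈ 2.1
azide: pKₐ(HN₃) ≈ 4.7
p-nitrophenoxide (p-O₂N–C₆H₄–O⁻): pKₐ(p-nitrophenol) ≈ 7.2
PhO⁻: pKₐ(C₆H₅OH (phenol)) ≈ 10
OH⁻: pKₐ(H₂O) ≈ 15.7
Listed from poorest to best leaving group as asked.

OH⁻ < PhO⁻ < p-nitrophenoxide (p-O₂N–C₆H₄–O⁻) < azide < H₂PO₄⁻ < nitrate (NO₃⁻)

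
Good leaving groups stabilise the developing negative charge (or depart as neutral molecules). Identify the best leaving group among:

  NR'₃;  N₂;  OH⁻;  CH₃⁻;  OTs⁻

N₂

N₂: no meaningful conjugate acid; N₂ departs as an exceptionally stable neutral molecule
OTs⁻: pKₐ(p-CH₃C₆H₄SO₃H (TsOH)) ≈ -2.8
NR'₃: pKₐ(R'₃NH⁺) ≈ 10.7
OH⁻: pKₐ(H₂O) ≈ 15.7
CH₃⁻: pKₐ(CH₄) ≈ 48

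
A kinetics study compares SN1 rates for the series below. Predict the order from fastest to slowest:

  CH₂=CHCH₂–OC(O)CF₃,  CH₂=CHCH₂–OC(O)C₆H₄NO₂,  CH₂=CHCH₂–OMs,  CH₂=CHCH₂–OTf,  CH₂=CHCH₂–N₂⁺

CH₂=CHCH₂–N₂⁺ > CH₂=CHCH₂–OTf > CH₂=CHCH₂–OMs > CH₂=CHCH₂–OC(O)CF₃ > CH₂=CHCH₂–OC(O)C₆H₄NO₂

The skeletons are identical, so relative rate is governed entirely by leaving-group ability.
Rank by basicity of the departing species: weakest base leaves most easily.
CH₂=CHCH₂–N₂⁺ loses N₂: no meaningful conjugate acid; N₂ departs as an exceptionally stable neutral molecule
CH₂=CHCH₂–OTf loses OTf⁻: pKₐ(CF₃SO₃H (triflic acid)) ≈ -14
CH₂=CHCH₂–OMs loses OMs⁻: pKₐ(CH₃SO₃H (MsOH)) ≈ -1.9
CH₂=CHCH₂–OC(O)CF₃ loses CF₃COO⁻: pKₐ(CF₃COOH) ≈ 0.2
CH₂=CHCH₂–OC(O)C₆H₄NO₂ loses p-O₂N–C₆H₄–COO⁻: pKₐ(p-nitrobenzoic acid) ≈ 3.4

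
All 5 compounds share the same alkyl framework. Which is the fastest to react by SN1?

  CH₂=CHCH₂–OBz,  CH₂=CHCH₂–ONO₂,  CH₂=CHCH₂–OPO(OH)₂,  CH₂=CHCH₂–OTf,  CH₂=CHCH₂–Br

Same R in every case — rank the leaving groups.
A good leaving group is a weak base: the lower the pKₐ of its conjugate acid, the more readily it departs.
CH₂=CHCH₂–OTf loses OTf⁻: pKₐ(CF₃SO₃H (triflic acid)) ≈ -14
CH₂=CHCH₂–Br loses Br⁻: pKₐ(HBr) ≈ -9
CH₂=CHCH₂–ONO₂ loses NO₃⁻: pKₐ(HNO₃) ≈ -1.3
CH₂=CHCH₂–OPO(OH)₂ loses H₂PO₄⁻: pKₐ(H₃PO₄) ≈ 2.1
CH₂=CHCH₂–OBz loses PhCOO⁻: pKₐ(C₆H₅COOH) ≈ 4.2

CH₂=CHCH₂–OTf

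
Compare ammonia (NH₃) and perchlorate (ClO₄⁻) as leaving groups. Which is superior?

perchlorate (ClO₄⁻) is the better leaving group.
pKₐ(HClO₄) ≈ -10 versus pKₐ(NH₄⁺) ≈ 9.2: perchlorate (ClO₄⁻) is the much weaker base.
Extremely weak base; rarely used for safety reasons.

perchlorate (ClO₄⁻)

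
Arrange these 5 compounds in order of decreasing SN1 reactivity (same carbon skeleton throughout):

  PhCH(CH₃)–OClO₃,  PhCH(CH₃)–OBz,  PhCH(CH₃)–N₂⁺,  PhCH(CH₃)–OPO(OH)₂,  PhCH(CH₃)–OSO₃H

With the same alkyl group throughout, only the leaving group differentiates the rates.
The more stable X⁻ (or X) is on its own — i.e. the weaker a base it is — the better a leaving group it makes.
PhCH(CH₃)–N₂⁺ loses N₂: no meaningful conjugate acid; N₂ departs as an exceptionally stable neutral molecule
PhCH(CH₃)–OClO₃ loses ClO₄⁻: pKₐ(HClO₄) ≈ -10
PhCH(CH₃)–OSO₃H loses HSO₄⁻: pKₐ(H₂SO₄) ≈ -3
PhCH(CH₃)–OPO(OH)₂ loses H₂PO₄⁻: pKₐ(H₃PO₄) ≈ 2.1
PhCH(CH₃)–OBz loses PhCOO⁻: pKₐ(C₆H₅COOH) ≈ 4.2

PhCH(CH₃)–N₂⁺ > PhCH(CH₃)–OClO₃ > PhCH(CH₃)–OSO₃H > PhCH(CH₃)–OPO(OH)₂ > PhCH(CH₃)–OBz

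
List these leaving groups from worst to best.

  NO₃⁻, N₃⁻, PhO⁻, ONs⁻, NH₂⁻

ONs⁻: pKₐ(p-O₂NC₆H₄SO₃H) ≈ -3.5
NO₃⁻: pKₐ(HNO₃) ≈ -1.3
N₃⁻: pKₐ(HN₃) ≈ 4.7
PhO⁻: pKₐ(C₆H₅OH (phenol)) ≈ 10
NH₂⁻: pKₐ(NH₃) ≈ 38
Listed from poorest to best leaving group as asked.

NH₂⁻ < PhO⁻ < N₃⁻ < NO₃⁻ < ONs⁻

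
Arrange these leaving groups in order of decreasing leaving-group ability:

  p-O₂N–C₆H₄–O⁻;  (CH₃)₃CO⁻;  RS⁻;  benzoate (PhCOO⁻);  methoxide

benzoate (PhCOO⁻) > p-O₂N–C₆H₄–O⁻ > RS⁻ > methoxide > (CH₃)₃CO⁻

Leaving-group ability tracks the stability of the departed species; conjugate-acid pKₐ is the usual yardstick (lower pKₐ → better LG).
benzoate (PhCOO⁻): pKₐ(C₆H₅COOH) ≈ 4.2
p-O₂N–C₆H₄–O⁻: pKₐ(p-nitrophenol) ≈ 7.2 — nitro group delocalises the charge; the classic chromogenic LG
RS⁻: pKₐ(RSH (a thiol)) ≈ 10.5
methoxide: pKₐ(CH₃OH) ≈ 15.5
(CH₃)₃CO⁻: pKₐ(t-BuOH) ≈ 18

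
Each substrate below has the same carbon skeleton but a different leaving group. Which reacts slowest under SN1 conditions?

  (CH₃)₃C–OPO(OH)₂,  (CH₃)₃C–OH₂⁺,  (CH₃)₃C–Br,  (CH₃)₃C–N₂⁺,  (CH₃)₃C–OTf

With the same alkyl group throughout, only the leaving group differentiates the rates.
The more stable X⁻ (or X) is on its own — i.e. the weaker a base it is — the better a leaving group it makes.
(CH₃)₃C–N₂⁺ loses N₂: no meaningful conjugate acid; N₂ departs as an exceptionally stable neutral molecule
(CH₃)₃C–OTf loses OTf⁻: pKₐ(CF₃SO₃H (triflic acid)) ≈ -14
(CH₃)₃C–Br loses Br⁻: pKₐ(HBr) ≈ -9
(CH₃)₃C–OH₂⁺ loses H₂O: pKₐ(H₃O⁺) ≈ -1.7
(CH₃)₃C–OPO(OH)₂ loses H₂PO₄⁻: pKₐ(H₃PO₄) ≈ 2.1

(CH₃)₃C–OPO(OH)₂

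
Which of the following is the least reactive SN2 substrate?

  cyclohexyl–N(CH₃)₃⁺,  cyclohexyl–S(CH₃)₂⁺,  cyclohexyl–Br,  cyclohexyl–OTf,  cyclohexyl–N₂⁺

With the same alkyl group throughout, only the leaving group differentiates the rates.
Leaving-group ability tracks the stability of the departed species; conjugate-acid pKₐ is the usual yardstick (lower pKₐ → better LG).
cyclohexyl–N₂⁺ loses N₂: no meaningful conjugate acid; N₂ departs as an exceptionally stable neutral molecule
cyclohexyl–OTf loses OTf⁻: pKₐ(CF₃SO₃H (triflic acid)) ≈ -14
cyclohexyl–Br loses Br⁻: pKₐ(HBr) ≈ -9
cyclohexyl–S(CH₃)₂⁺ loses SR'₂: pKₐ(R'₂SH⁺) ≈ -7
cyclohexyl–N(CH₃)₃⁺ loses NR'₃: pKₐ(R'₃NH⁺) ≈ 10.7

cyclohexyl–N(CH₃)₃⁺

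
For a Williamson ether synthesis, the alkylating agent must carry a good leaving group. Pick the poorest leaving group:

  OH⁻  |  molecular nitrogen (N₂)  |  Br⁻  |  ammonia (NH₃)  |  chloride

molecular nitrogen (N₂): no meaningful conjugate acid; N₂ departs as an exceptionally stable neutral molecule
Br⁻: pKₐ(HBr) ≈ -9
chloride: pKₐ(HCl) ≈ -7
ammonia (NH₃): pKₐ(NH₄⁺) ≈ 9.2
OH⁻: pKₐ(H₂O) ≈ 15.7

OH⁻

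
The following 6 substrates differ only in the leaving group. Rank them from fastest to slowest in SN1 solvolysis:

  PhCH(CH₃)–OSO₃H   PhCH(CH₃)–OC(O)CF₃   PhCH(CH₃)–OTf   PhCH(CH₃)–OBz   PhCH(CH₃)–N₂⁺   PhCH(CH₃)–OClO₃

PhCH(CH₃)–N₂⁺ > PhCH(CH₃)–OTf > PhCH(CH₃)–OClO₃ > PhCH(CH₃)–OSO₃H > PhCH(CH₃)–OC(O)CF₃ > PhCH(CH₃)–OBz

With the same alkyl group throughout, only the leaving group differentiates the rates.
Leaving-group ability tracks the stability of the departed species; conjugate-acid pKₐ is the usual yardstick (lower pKₐ → better LG).
PhCH(CH₃)–N₂⁺ loses N₂: no meaningful conjugate acid; N₂ departs as an exceptionally stable neutral molecule
PhCH(CH₃)–OTf loses OTf⁻: pKₐ(CF₃SO₃H (triflic acid)) ≈ -14
PhCH(CH₃)–OClO₃ loses ClO₄⁻: pKₐ(HClO₄) ≈ -10
PhCH(CH₃)–OSO₃H loses HSO₄⁻: pKₐ(H₂SO₄) ≈ -3
PhCH(CH₃)–OC(O)CF₃ loses CF₃COO⁻: pKₐ(CF₃COOH) ≈ 0.2
PhCH(CH₃)–OBz loses PhCOO⁻: pKₐ(C₆H₅COOH) ≈ 4.2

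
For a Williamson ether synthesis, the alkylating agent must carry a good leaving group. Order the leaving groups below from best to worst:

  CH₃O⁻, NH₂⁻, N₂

The more stable X⁻ (or X) is on its own — i.e. the weaker a base it is — the better a leaving group it makes.
N₂: no meaningful conjugate acid; N₂ departs as an exceptionally stable neutral molecule
CH₃O⁻: pKₐ(CH₃OH) ≈ 15.5
NH₂⁻: pKₐ(NH₃) ≈ 38 — extremely strong base; never a leaving group

N₂ > CH₃O⁻ > NH₂⁻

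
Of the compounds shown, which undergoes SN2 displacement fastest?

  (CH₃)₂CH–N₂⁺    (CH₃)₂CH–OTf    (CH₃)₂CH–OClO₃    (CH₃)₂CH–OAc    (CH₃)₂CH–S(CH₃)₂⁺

(CH₃)₂CH–N₂⁺

Same R in every case — rank the leaving groups.
Rank by basicity of the departing species: weakest base leaves most easily.
(CH₃)₂CH–N₂⁺ loses N₂: no meaningful conjugate acid; N₂ departs as an exceptionally stable neutral molecule
(CH₃)₂CH–OTf loses OTf⁻: pKₐ(CF₃SO₃H (triflic acid)) ≈ -14
(CH₃)₂CH–OClO₃ loses ClO₄⁻: pKₐ(HClO₄) ≈ -10
(CH₃)₂CH–S(CH₃)₂⁺ loses SR'₂: pKₐ(R'₂SH⁺) ≈ -7
(CH₃)₂CH–OAc loses AcO⁻: pKₐ(CH₃COOH) ≈ 4.8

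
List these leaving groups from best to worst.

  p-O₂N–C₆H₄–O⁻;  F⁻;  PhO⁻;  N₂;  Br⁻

Rank by basicity of the departing species: weakest base leaves most easily.
N₂: no meaningful conjugate acid; N₂ departs as an exceptionally stable neutral molecule
Br⁻: pKₐ(HBr) ≈ -9
F⁻: pKₐ(HF) ≈ 3.2
p-O₂N–C₆H₄–O⁻: pKₐ(p-nitrophenol) ≈ 7.2
PhO⁻: pKₐ(C₆H₅OH (phenol)) ≈ 10

N₂ > Br⁻ > F⁻ > p-O₂N–C₆H₄–O⁻ > PhO⁻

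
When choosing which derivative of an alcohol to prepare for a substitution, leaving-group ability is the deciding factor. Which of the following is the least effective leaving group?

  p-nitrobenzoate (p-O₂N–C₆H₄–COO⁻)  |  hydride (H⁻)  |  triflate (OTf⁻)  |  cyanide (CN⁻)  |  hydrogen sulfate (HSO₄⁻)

hydride (H⁻)

triflate (OTf⁻): pKₐ(CF₃SO₃H (triflic acid)) ≈ -14
hydrogen sulfate (HSO₄⁻): pKₐ(H₂SO₄) ≈ -3
p-nitrobenzoate (p-O₂N–C₆H₄–COO⁻): pKₐ(p-nitrobenzoic acid) ≈ 3.4
cyanide (CN⁻): pKₐ(HCN) ≈ 9.2
hydride (H⁻): pKₐ(H₂) ≈ 36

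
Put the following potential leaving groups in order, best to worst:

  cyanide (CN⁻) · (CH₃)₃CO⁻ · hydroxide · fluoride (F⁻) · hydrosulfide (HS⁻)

fluoride (F⁻) > hydrosulfide (HS⁻) > cyanide (CN⁻) > hydroxide > (CH₃)₃CO⁻

Rank by basicity of the departing species: weakest base leaves most easily.
fluoride (F⁻): pKₐ(HF) ≈ 3.2 — small and strongly basic; the poor halide leaving group
hydrosulfide (HS⁻): pKₐ(H₂S) ≈ 7 — larger and more polarisable than the oxygen analogue
cyanide (CN⁻): pKₐ(HCN) ≈ 9.2
hydroxide: pKₐ(H₂O) ≈ 15.7 — strong base; essentially never leaves without prior activation
(CH₃)₃CO⁻: pKₐ(t-BuOH) ≈ 18 — bulky, strongly basic alkoxide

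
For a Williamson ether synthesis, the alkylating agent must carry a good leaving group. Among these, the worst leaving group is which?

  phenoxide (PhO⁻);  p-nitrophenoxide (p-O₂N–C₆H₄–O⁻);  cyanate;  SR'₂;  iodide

A good leaving group is a weak base: the lower the pKₐ of its conjugate acid, the more readily it departs.
iodide: pKₐ(HI) ≈ -10
SR'₂: pKₐ(R'₂SH⁺) ≈ -7
cyanate: pKₐ(HOCN) ≈ 3.5
p-nitrophenoxide (p-O₂N–C₆H₄–O⁻): pKₐ(p-nitrophenol) ≈ 7.2
phenoxide (PhO⁻): pKₐ(C₆H₅OH (phenol)) ≈ 10

phenoxide (PhO⁻)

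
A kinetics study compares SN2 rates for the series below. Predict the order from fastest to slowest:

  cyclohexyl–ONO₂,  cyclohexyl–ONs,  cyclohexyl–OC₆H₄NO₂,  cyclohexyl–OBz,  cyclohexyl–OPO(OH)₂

cyclohexyl–ONs > cyclohexyl–ONO₂ > cyclohexyl–OPO(OH)₂ > cyclohexyl–OBz > cyclohexyl–OC₆H₄NO₂

With the same alkyl group throughout, only the leaving group differentiates the rates.
Leaving-group ability tracks the stability of the departed species; conjugate-acid pKₐ is the usual yardstick (lower pKₐ → better LG).
cyclohexyl–ONs loses ONs⁻: pKₐ(p-O₂NC₆H₄SO₃H) ≈ -3.5
cyclohexyl–ONO₂ loses NO₃⁻: pKₐ(HNO₃) ≈ -1.3
cyclohexyl–OPO(OH)₂ loses H₂PO₄⁻: pKₐ(H₃PO₄) ≈ 2.1
cyclohexyl–OBz loses PhCOO⁻: pKₐ(C₆H₅COOH) ≈ 4.2
cyclohexyl–OC₆H₄NO₂ loses p-O₂N–C₆H₄–O⁻: pKₐ(p-nitrophenol) ≈ 7.2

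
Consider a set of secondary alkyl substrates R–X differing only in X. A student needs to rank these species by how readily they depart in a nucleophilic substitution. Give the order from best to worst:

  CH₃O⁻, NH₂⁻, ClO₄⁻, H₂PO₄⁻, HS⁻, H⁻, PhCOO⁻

ClO₄⁻ > H₂PO₄⁻ > PhCOO⁻ > HS⁻ > CH₃O⁻ > H⁻ > NH₂⁻

A good leaving group is a weak base: the lower the pKₐ of its conjugate acid, the more readily it departs.
ClO₄⁻: pKₐ(HClO₄) ≈ -10 — extremely weak base; rarely used for safety reasons
H₂PO₄⁻: pKₐ(H₃PO₄) ≈ 2.1 — moderate base; biological leaving group after further activation
PhCOO⁻: pKₐ(C₆H₅COOH) ≈ 4.2 — aryl carboxylate
HS⁻: pKₐ(H₂S) ≈ 7 — larger and more polarisable than the oxygen analogue
CH₃O⁻: pKₐ(CH₃OH) ≈ 15.5
H⁻: pKₐ(H₂) ≈ 36 — extremely strong base; leaves only in special hydride-transfer contexts
NH₂⁻: pKₐ(NH₃) ≈ 38 — extremely strong base; never a leaving group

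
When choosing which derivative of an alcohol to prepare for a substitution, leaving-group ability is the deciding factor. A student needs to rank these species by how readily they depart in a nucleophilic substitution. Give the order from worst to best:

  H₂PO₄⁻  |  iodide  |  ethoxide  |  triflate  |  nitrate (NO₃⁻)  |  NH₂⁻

The more stable X⁻ (or X) is on its own — i.e. the weaker a base it is — the better a leaving group it makes.
triflate: pKₐ(CF₃SO₃H (triflic acid)) ≈ -14
iodide: pKₐ(HI) ≈ -10 — large, highly polarisable; very weak base
nitrate (NO₃⁻): pKₐ(HNO₃) ≈ -1.3 — resonance-delocalised over three oxygens
H₂PO₄⁻: pKₐ(H₃PO₄) ≈ 2.1 — moderate base; biological leaving group after further activation
ethoxide: pKₐ(CH₃CH₂OH) ≈ 16 — strong base; alkoxides do not leave unassisted
NH₂⁻: pKₐ(NH₃) ≈ 38 — extremely strong base; never a leaving group
Reversing gives the worst-to-best order requested.

NH₂⁻ < ethoxide < H₂PO₄⁻ < nitrate (NO₃⁻) < iodide < triflate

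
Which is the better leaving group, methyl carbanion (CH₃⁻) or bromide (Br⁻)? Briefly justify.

bromide (Br⁻)

bromide (Br⁻) is the better leaving group.
pKₐ(HBr) ≈ -9 versus pKₐ(CH₄) ≈ 48: bromide (Br⁻) is the much weaker base.
Weak base; good leaving group.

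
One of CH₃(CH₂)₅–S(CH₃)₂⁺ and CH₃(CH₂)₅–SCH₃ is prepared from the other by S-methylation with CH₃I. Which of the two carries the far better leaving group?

CH₃(CH₂)₅–S(CH₃)₂⁺

From CH₃(CH₂)₅–SCH₃ the departing group would be RS⁻ (pKₐ(RSH (a thiol)) ≈ 10.5). Moderately basic; rarely leaves without activation.
From CH₃(CH₂)₅–S(CH₃)₂⁺ the leaving group is SR'₂ (pKₐ(R'₂SH⁺) ≈ -7). Neutral; leaves from a sulfonium salt (R–SR'₂⁺).
S-methylation with CH₃I works by allowing neutral dimethyl sulfide, rather than methanethiolate, to depart, making CH₃(CH₂)₅–S(CH₃)₂⁺ enormously more reactive.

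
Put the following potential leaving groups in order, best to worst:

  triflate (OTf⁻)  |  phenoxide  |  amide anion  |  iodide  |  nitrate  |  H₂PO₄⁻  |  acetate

triflate (OTf⁻) > iodide > nitrate > H₂PO₄⁻ > acetate > phenoxide > amide anion

triflate (OTf⁻): pKₐ(CF₃SO₃H (triflic acid)) ≈ -14
iodide: pKₐ(HI) ≈ -10 — large, highly polarisable; very weak base
nitrate: pKₐ(HNO₃) ≈ -1.3
H₂PO₄⁻: pKₐ(H₃PO₄) ≈ 2.1 — moderate base; biological leaving group after further activation
acetate: pKₐ(CH₃COOH) ≈ 4.8 — resonance-stabilised but still a weak base
phenoxide: pKₐ(C₆H₅OH (phenol)) ≈ 10
amide anion: pKₐ(NH₃) ≈ 38 — extremely strong base; never a leaving group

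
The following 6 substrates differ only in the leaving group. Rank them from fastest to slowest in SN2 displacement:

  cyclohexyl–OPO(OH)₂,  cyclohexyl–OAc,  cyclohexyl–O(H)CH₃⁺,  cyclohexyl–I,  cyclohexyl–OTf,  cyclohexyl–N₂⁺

Same R in every case — rank the leaving groups.
Leaving-group ability tracks the stability of the departed species; conjugate-acid pKₐ is the usual yardstick (lower pKₐ → better LG).
cyclohexyl–N₂⁺ loses N₂: no meaningful conjugate acid; N₂ departs as an exceptionally stable neutral molecule
cyclohexyl–OTf loses OTf⁻: pKₐ(CF₃SO₃H (triflic acid)) ≈ -14
cyclohexyl–I loses I⁻: pKₐ(HI) ≈ -10
cyclohexyl–O(H)CH₃⁺ loses R'OH: pKₐ(R'OH₂⁺) ≈ -2.4
cyclohexyl–OPO(OH)₂ loses H₂PO₄⁻: pKₐ(H₃PO₄) ≈ 2.1
cyclohexyl–OAc loses AcO⁻: pKₐ(CH₃COOH) ≈ 4.8

cyclohexyl–N₂⁺ > cyclohexyl–OTf > cyclohexyl–I > cyclohexyl–O(H)CH₃⁺ > cyclohexyl–OPO(OH)₂ > cyclohexyl–OAc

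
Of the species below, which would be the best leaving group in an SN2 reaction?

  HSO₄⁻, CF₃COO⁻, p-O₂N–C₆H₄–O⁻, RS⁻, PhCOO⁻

Leaving-group ability tracks the stability of the departed species; conjugate-acid pKₐ is the usual yardstick (lower pKₐ → better LG).
HSO₄⁻: pKₐ(H₂SO₄) ≈ -3
CF₃COO⁻: pKₐ(CF₃COOH) ≈ 0.2
PhCOO⁻: pKₐ(C₆H₅COOH) ≈ 4.2
p-O₂N–C₆H₄–O⁻: pKₐ(p-nitrophenol) ≈ 7.2
RS⁻: pKₐ(RSH (a thiol)) ≈ 10.5

HSO₄⁻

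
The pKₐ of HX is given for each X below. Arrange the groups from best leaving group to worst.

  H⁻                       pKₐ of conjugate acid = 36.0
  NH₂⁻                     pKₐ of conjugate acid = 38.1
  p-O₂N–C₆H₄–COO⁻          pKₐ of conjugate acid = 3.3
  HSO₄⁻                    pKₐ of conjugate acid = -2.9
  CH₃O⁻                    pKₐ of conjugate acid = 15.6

HSO₄⁻ > p-O₂N–C₆H₄–COO⁻ > CH₃O⁻ > H⁻ > NH₂⁻

Lower conjugate-acid pKₐ ⇒ weaker base ⇒ better leaving group.
Sorting by the given values: HSO₄⁻ (-2.9), p-O₂N–C₆H₄–COO⁻ (3.3), CH₃O⁻ (15.6), H⁻ (36.0), NH₂⁻ (38.1).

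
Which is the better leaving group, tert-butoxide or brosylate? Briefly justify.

brosylate is the better leaving group.
pKₐ(p-BrC₆H₄SO₃H) ≈ -2.8 versus pKₐ(t-BuOH) ≈ 18: brosylate is the much weaker base.
Arenesulfonate with a p-bromo substituent.

brosylate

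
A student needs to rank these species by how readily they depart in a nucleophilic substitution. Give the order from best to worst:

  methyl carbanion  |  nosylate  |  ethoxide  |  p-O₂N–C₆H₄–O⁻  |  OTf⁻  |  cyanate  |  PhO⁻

OTf⁻ > nosylate > cyanate > p-O₂N–C₆H₄–O⁻ > PhO⁻ > ethoxide > methyl carbanion

OTf⁻: pKₐ(CF₃SO₃H (triflic acid)) ≈ -14
nosylate: pKₐ(p-O₂NC₆H₄SO₃H) ≈ -3.5
cyanate: pKₐ(HOCN) ≈ 3.5
p-O₂N–C₆H₄–O⁻: pKₐ(p-nitrophenol) ≈ 7.2
PhO⁻: pKₐ(C₆H₅OH (phenol)) ≈ 10
ethoxide: pKₐ(CH₃CH₂OH) ≈ 16
methyl carbanion: pKₐ(CH₄) ≈ 48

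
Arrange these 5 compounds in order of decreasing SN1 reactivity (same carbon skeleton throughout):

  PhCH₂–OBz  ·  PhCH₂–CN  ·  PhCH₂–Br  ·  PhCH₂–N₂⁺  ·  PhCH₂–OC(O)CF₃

PhCH₂–N₂⁺ > PhCH₂–Br > PhCH₂–OC(O)CF₃ > PhCH₂–OBz > PhCH₂–CN

Same R in every case — rank the leaving groups.
Rank by basicity of the departing species: weakest base leaves most easily.
PhCH₂–N₂⁺ loses N₂: no meaningful conjugate acid; N₂ departs as an exceptionally stable neutral molecule
PhCH₂–Br loses Br⁻: pKₐ(HBr) ≈ -9
PhCH₂–OC(O)CF₃ loses CF₃COO⁻: pKₐ(CF₃COOH) ≈ 0.2
PhCH₂–OBz loses PhCOO⁻: pKₐ(C₆H₅COOH) ≈ 4.2
PhCH₂–CN loses CN⁻: pKₐ(HCN) ≈ 9.2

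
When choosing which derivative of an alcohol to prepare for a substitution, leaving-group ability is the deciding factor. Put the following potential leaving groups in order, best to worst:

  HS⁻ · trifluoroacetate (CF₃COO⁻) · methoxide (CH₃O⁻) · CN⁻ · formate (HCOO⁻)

trifluoroacetate (CF₃COO⁻) > formate (HCOO⁻) > HS⁻ > CN⁻ > methoxide (CH₃O⁻)

The more stable X⁻ (or X) is on its own — i.e. the weaker a base it is — the better a leaving group it makes.
trifluoroacetate (CF₃COO⁻): pKₐ(CF₃COOH) ≈ 0.2 — strongly electron-withdrawing CF₃ stabilises the carboxylate
formate (HCOO⁻): pKₐ(HCOOH) ≈ 3.8 — resonance-stabilised carboxylate
HS⁻: pKₐ(H₂S) ≈ 7 — larger and more polarisable than the oxygen analogue
CN⁻: pKₐ(HCN) ≈ 9.2 — sp carbon stabilises the charge somewhat, but still a poor LG
methoxide (CH₃O⁻): pKₐ(CH₃OH) ≈ 15.5 — strong base; alkoxides do not leave unassisted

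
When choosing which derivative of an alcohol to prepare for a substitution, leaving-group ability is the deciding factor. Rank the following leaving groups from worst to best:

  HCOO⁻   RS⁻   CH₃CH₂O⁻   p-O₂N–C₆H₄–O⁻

Rank by basicity of the departing species: weakest base leaves most easily.
HCOO⁻: pKₐ(HCOOH) ≈ 3.8 — resonance-stabilised carboxylate
p-O₂N–C₆H₄–O⁻: pKₐ(p-nitrophenol) ≈ 7.2 — nitro group delocalises the charge; the classic chromogenic LG
RS⁻: pKₐ(RSH (a thiol)) ≈ 10.5
CH₃CH₂O⁻: pKₐ(CH₃CH₂OH) ≈ 16
Reversing gives the worst-to-best order requested.

CH₃CH₂O⁻ < RS⁻ < p-O₂N–C₆H₄–O⁻ < HCOO⁻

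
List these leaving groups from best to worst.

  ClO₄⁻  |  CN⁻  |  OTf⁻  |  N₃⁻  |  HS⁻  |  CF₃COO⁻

Rank by basicity of the departing species: weakest base leaves most easily.
OTf⁻: pKₐ(CF₃SO₃H (triflic acid)) ≈ -14
ClO₄⁻: pKₐ(HClO₄) ≈ -10 — extremely weak base; rarely used for safety reasons
CF₃COO⁻: pKₐ(CF₃COOH) ≈ 0.2 — strongly electron-withdrawing CF₃ stabilises the carboxylate
N₃⁻: pKₐ(HN₃) ≈ 4.7
HS⁻: pKₐ(H₂S) ≈ 7 — larger and more polarisable than the oxygen analogue
CN⁻: pKₐ(HCN) ≈ 9.2 — sp carbon stabilises the charge somewhat, but still a poor LG

OTf⁻ > ClO₄⁻ > CF₃COO⁻ > N₃⁻ > HS⁻ > CN⁻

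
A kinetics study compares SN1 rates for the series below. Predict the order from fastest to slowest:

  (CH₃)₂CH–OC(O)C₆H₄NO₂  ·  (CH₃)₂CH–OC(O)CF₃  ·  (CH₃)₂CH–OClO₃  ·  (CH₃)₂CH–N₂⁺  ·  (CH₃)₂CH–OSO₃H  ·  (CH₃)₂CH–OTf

Same R in every case — rank the leaving groups.
Rank by basicity of the departing species: weakest base leaves most easily.
(CH₃)₂CH–N₂⁺ loses N₂: no meaningful conjugate acid; N₂ departs as an exceptionally stable neutral molecule
(CH₃)₂CH–OTf loses OTf⁻: pKₐ(CF₃SO₃H (triflic acid)) ≈ -14
(CH₃)₂CH–OClO₃ loses ClO₄⁻: pKₐ(HClO₄) ≈ -10
(CH₃)₂CH–OSO₃H loses HSO₄⁻: pKₐ(H₂SO₄) ≈ -3
(CH₃)₂CH–OC(O)CF₃ loses CF₃COO⁻: pKₐ(CF₃COOH) ≈ 0.2
(CH₃)₂CH–OC(O)C₆H₄NO₂ loses p-O₂N–C₆H₄–COO⁻: pKₐ(p-nitrobenzoic acid) ≈ 3.4

(CH₃)₂CH–N₂⁺ > (CH₃)₂CH–OTf > (CH₃)₂CH–OClO₃ > (CH₃)₂CH–OSO₃H > (CH₃)₂CH–OC(O)CF₃ > (CH₃)₂CH–OC(O)C₆H₄NO₂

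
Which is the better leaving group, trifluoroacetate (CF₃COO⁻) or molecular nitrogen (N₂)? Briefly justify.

molecular nitrogen (N₂)

molecular nitrogen (N₂) is the better leaving group.
N₂ is the ultimate leaving group — it departs as an exceptionally stable neutral molecule, whereas trifluoroacetate (CF₃COO⁻) (pKₐ(CF₃COOH) ≈ 0.2) is far more basic.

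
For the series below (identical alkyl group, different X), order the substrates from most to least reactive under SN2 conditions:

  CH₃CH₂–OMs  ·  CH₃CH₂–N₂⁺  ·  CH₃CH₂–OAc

CH₃CH₂–N₂⁺ > CH₃CH₂–OMs > CH₃CH₂–OAc

The skeletons are identical, so relative rate is governed entirely by leaving-group ability.
The more stable X⁻ (or X) is on its own — i.e. the weaker a base it is — the better a leaving group it makes.
CH₃CH₂–N₂⁺ loses N₂: no meaningful conjugate acid; N₂ departs as an exceptionally stable neutral molecule
CH₃CH₂–OMs loses OMs⁻: pKₐ(CH₃SO₃H (MsOH)) ≈ -1.9
CH₃CH₂–OAc loses AcO⁻: pKₐ(CH₃COOH) ≈ 4.8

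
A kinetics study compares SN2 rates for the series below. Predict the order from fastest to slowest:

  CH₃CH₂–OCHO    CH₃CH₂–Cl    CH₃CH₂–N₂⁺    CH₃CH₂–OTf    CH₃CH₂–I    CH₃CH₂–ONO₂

With the same alkyl group throughout, only the leaving group differentiates the rates.
A good leaving group is a weak base: the lower the pKₐ of its conjugate acid, the more readily it departs.
CH₃CH₂–N₂⁺ loses N₂: no meaningful conjugate acid; N₂ departs as an exceptionally stable neutral molecule
CH₃CH₂–OTf loses OTf⁻: pKₐ(CF₃SO₃H (triflic acid)) ≈ -14
CH₃CH₂–I loses I⁻: pKₐ(HI) ≈ -10
CH₃CH₂–Cl loses Cl⁻: pKₐ(HCl) ≈ -7
CH₃CH₂–ONO₂ loses NO₃⁻: pKₐ(HNO₃) ≈ -1.3
CH₃CH₂–OCHO loses HCOO⁻: pKₐ(HCOOH) ≈ 3.8

CH₃CH₂–N₂⁺ > CH₃CH₂–OTf > CH₃CH₂–I > CH₃CH₂–Cl > CH₃CH₂–ONO₂ > CH₃CH₂–OCHO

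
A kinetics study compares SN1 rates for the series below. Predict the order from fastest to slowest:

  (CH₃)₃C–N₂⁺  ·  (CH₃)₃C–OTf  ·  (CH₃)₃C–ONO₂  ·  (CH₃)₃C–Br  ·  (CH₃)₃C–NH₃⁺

(CH₃)₃C–N₂⁺ > (CH₃)₃C–OTf > (CH₃)₃C–Br > (CH₃)₃C–ONO₂ > (CH₃)₃C–NH₃⁺

Same R in every case — rank the leaving groups.
A good leaving group is a weak base: the lower the pKₐ of its conjugate acid, the more readily it departs.
(CH₃)₃C–N₂⁺ loses N₂: no meaningful conjugate acid; N₂ departs as an exceptionally stable neutral molecule
(CH₃)₃C–OTf loses OTf⁻: pKₐ(CF₃SO₃H (triflic acid)) ≈ -14
(CH₃)₃C–Br loses Br⁻: pKₐ(HBr) ≈ -9
(CH₃)₃C–ONO₂ loses NO₃⁻: pKₐ(HNO₃) ≈ -1.3
(CH₃)₃C–NH₃⁺ loses NH₃: pKₐ(NH₄⁺) ≈ 9.2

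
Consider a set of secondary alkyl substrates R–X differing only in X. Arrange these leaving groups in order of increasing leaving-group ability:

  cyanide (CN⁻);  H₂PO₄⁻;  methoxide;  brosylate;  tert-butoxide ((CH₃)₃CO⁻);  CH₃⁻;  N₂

The more stable X⁻ (or X) is on its own — i.e. the weaker a base it is — the better a leaving group it makes.
N₂: no meaningful conjugate acid; N₂ departs as an exceptionally stable neutral molecule
brosylate: pKₐ(p-BrC₆H₄SO₃H) ≈ -2.8
H₂PO₄⁻: pKₐ(H₃PO₄) ≈ 2.1
cyanide (CN⁻): pKₐ(HCN) ≈ 9.2
methoxide: pKₐ(CH₃OH) ≈ 15.5
tert-butoxide ((CH₃)₃CO⁻): pKₐ(t-BuOH) ≈ 18
CH₃⁻: pKₐ(CH₄) ≈ 48
Listed from poorest to best leaving group as asked.

CH₃⁻ < tert-butoxide ((CH₃)₃CO⁻) < methoxide < cyanide (CN⁻) < H₂PO₄⁻ < brosylate < N₂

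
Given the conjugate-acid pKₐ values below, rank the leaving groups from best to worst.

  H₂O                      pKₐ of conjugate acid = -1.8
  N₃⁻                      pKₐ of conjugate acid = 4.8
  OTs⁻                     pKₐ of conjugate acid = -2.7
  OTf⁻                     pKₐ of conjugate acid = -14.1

OTf⁻ > OTs⁻ > H₂O > N₃⁻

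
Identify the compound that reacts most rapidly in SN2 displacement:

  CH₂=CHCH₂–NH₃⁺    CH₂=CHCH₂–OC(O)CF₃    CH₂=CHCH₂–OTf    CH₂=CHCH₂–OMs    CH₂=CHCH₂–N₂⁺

CH₂=CHCH₂–N₂⁺

Identical carbon frameworks mean the comparison reduces to leaving-group quality.
A good leaving group is a weak base: the lower the pKₐ of its conjugate acid, the more readily it departs.
CH₂=CHCH₂–N₂⁺ loses N₂: no meaningful conjugate acid; N₂ departs as an exceptionally stable neutral molecule
CH₂=CHCH₂–OTf loses OTf⁻: pKₐ(CF₃SO₃H (triflic acid)) ≈ -14
CH₂=CHCH₂–OMs loses OMs⁻: pKₐ(CH₃SO₃H (MsOH)) ≈ -1.9
CH₂=CHCH₂–OC(O)CF₃ loses CF₃COO⁻: pKₐ(CF₃COOH) ≈ 0.2
CH₂=CHCH₂–NH₃⁺ loses NH₃: pKₐ(NH₄⁺) ≈ 9.2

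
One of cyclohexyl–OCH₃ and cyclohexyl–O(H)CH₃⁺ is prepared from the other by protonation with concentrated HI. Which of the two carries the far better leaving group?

cyclohexyl–O(H)CH₃⁺

From cyclohexyl–OCH₃ the departing group would be CH₃O⁻ (pKₐ(CH₃OH) ≈ 15.5). Strong base; alkoxides do not leave unassisted.
From cyclohexyl–O(H)CH₃⁺ the leaving group is R'OH (pKₐ(R'OH₂⁺) ≈ -2.4). Neutral; leaves from a protonated ether (an oxonium ion, R–O(H)R'⁺).
Protonation with concentrated HI works by allowing neutral methanol, rather than methoxide, to depart, making cyclohexyl–O(H)CH₃⁺ enormously more reactive.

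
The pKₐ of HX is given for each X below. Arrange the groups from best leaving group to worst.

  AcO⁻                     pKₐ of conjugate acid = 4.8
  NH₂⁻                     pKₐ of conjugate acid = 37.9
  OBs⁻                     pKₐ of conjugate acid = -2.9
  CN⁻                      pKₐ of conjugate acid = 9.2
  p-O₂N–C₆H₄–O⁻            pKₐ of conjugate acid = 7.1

Lower conjugate-acid pKₐ ⇒ weaker base ⇒ better leaving group.
Sorting by the given values: OBs⁻ (-2.9), AcO⁻ (4.8), p-O₂N–C₆H₄–O⁻ (7.1), CN⁻ (9.2), NH₂⁻ (37.9).

OBs⁻ > AcO⁻ > p-O₂N–C₆H₄–O⁻ > CN⁻ > NH₂⁻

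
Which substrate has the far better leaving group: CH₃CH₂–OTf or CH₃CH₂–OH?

CH₃CH₂–OTf

From CH₃CH₂–OH the departing group would be OH⁻ (pKₐ(H₂O) ≈ 15.7). Strong base; essentially never leaves without prior activation.
From CH₃CH₂–OTf the leaving group is OTf⁻ (pKₐ(CF₃SO₃H (triflic acid)) ≈ -14). Charge spread over three oxygens and a CF₃ group; the premier leaving group in synthesis.
(In practice CH₃CH₂–OTf is made from CH₃CH₂–OH by treatment with Tf₂O / 2,6-lutidine, converting the hydroxyl into a triflate.)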